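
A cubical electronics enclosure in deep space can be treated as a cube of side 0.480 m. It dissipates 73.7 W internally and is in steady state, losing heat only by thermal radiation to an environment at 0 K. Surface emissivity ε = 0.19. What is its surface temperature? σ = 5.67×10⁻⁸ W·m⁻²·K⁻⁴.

Steady state: internal power = radiated power, P = εσA T⁴.
Radiating area A = 6L² = 1.382 m².
T⁴ = P/(εσA) = 73.7/(0.19·5.67×10⁻⁸·1.382) = 4.949×10⁹ K⁴.
T = (4.949×10⁹)^(1/4).

T ≈ 265 K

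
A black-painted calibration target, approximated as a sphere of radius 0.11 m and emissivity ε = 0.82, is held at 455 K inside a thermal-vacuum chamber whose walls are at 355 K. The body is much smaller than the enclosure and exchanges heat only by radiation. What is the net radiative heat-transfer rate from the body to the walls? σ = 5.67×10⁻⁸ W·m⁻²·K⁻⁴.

P_net ≈ 191 W

For a small grey body in a large enclosure: P_net = εσA(T_body⁴ − T_wall⁴).
A = 4πr² = 0.1521 m²; T_body⁴ − T_wall⁴ = 4.286×10¹⁰ − 1.588×10¹⁰ = 2.698×10¹⁰ K⁴.
|P_net| = 0.82·5.67×10⁻⁸·0.1521·2.698×10¹⁰.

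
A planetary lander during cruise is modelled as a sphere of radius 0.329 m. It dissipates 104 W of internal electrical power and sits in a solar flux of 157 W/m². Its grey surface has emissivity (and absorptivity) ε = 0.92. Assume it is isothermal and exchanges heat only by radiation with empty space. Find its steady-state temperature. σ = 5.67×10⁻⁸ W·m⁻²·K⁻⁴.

T ≈ 216 K

At steady state, absorbed solar power + internal power = radiated power.
Absorbed: α·S·A_cross = 0.92·157·0.3400 = 49.12 W (cross-section πr²).
Total input = 49.12 + 104 = 153.1 W.
Radiated: εσ·A_surf·T⁴ with A_surf = 4πr² = 1.360 m².
T⁴ = 153.1/(0.92·5.67×10⁻⁸·1.360) = 2.158×10⁹ K⁴.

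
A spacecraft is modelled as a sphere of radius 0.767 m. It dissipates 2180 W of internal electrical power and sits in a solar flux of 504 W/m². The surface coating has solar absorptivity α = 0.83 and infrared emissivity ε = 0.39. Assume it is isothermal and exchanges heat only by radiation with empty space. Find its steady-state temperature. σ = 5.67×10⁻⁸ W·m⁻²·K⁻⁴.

T ≈ 367 K

At steady state, absorbed solar power + internal power = radiated power.
Absorbed: α·S·A_cross = 0.83·504·1.848 = 773.1 W (cross-section πr²).
Total input = 773.1 + 2180 = 2953 W.
Radiated: εσ·A_surf·T⁴ with A_surf = 4πr² = 7.393 m².
T⁴ = 2953/(0.39·5.67×10⁻⁸·7.393) = 1.806×10¹⁰ K⁴.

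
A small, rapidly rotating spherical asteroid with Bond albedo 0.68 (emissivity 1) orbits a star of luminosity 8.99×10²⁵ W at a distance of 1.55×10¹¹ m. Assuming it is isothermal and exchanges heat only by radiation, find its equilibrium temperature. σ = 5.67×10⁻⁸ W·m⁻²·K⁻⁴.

T ≈ 143 K

First find the stellar flux at distance d: S = L/(4πd²) = 8.99×10²⁵/(4π·(1.55×10¹¹)²) = 297.8 W/m².
For an isothermal sphere, absorbed (1−a)S·πr² = emitted σ·4πr²·T⁴, so T⁴ = (1−a)S/(4σ).
T⁴ = 0.320·297.8/(4·5.67×10⁻⁸) = 4.201×10⁸ K⁴.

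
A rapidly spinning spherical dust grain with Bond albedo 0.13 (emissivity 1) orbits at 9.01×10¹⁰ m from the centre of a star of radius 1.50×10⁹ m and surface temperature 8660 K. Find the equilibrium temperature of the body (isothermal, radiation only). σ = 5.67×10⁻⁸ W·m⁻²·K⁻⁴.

T ≈ 763 K

The star's surface emits σT_*⁴; at distance d the flux is S = σT_*⁴(R_*/d)².
S = 5.67×10⁻⁸·(8660)⁴·(1.50×10⁹/9.01×10¹⁰)² = 88390 W/m².
For an isothermal sphere T⁴ = (1−a)S/(4σ) = 3.391×10¹¹ K⁴.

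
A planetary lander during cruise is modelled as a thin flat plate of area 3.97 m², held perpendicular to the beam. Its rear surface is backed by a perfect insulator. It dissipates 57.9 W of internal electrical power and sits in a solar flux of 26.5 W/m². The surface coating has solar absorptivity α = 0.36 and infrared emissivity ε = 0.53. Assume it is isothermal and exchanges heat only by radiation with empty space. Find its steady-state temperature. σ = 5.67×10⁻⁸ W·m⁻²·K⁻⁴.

T ≈ 168 K

At steady state, absorbed solar power + internal power = radiated power.
Absorbed: α·S·A_cross = 0.36·26.5·3.970 = 37.87 W (cross-section A).
Total input = 37.87 + 57.9 = 95.77 W.
Radiated: εσ·A_surf·T⁴ with A_surf = A = 3.970 m².
T⁴ = 95.77/(0.53·5.67×10⁻⁸·3.970) = 8.028×10⁸ K⁴.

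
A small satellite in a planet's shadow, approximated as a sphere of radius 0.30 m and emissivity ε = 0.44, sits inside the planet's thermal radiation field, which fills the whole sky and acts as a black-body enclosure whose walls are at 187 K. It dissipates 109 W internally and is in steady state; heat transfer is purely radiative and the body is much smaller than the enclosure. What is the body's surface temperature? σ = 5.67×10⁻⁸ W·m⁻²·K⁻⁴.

T ≈ 267 K

For a small grey body in a large enclosure, net radiated power = εσA(T⁴ − T_w⁴).
Steady state: P = εσA(T⁴ − T_w⁴) with A = 4πr² = 1.131 m².
T⁴ = P/(εσA) + T_w⁴ = 109/(0.44·5.67×10⁻⁸·1.131) + (187)⁴
    = 3.863×10⁹ + 1.223×10⁹ = 5.086×10⁹ K⁴.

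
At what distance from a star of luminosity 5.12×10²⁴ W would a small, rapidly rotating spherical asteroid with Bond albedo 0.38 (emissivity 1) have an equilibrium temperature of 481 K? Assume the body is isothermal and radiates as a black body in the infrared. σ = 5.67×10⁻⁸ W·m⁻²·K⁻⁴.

d ≈ 4.56×10⁹ m

For an isothermal black-emitting sphere, (1−a)S·πr² = σ·4πr²·T⁴ ⇒ S = 4σT⁴/(1−a).
S = 4·5.67×10⁻⁸·(481)⁴/0.620 = 19580 W/m².
Flux falls as S = L/(4πd²), so d = √(L/(4πS)) = √(5.12×10²⁴/(4π·19580)).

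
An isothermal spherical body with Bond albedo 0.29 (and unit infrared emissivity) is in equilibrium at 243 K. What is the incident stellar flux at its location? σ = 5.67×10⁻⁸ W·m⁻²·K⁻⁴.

S ≈ 1110 W/m²

(1−a)S·πr² = σ·4πr²·T⁴ ⇒ S = 4σT⁴/(1−a).
S = 4·5.67×10⁻⁸·3.487×10⁹/0.710.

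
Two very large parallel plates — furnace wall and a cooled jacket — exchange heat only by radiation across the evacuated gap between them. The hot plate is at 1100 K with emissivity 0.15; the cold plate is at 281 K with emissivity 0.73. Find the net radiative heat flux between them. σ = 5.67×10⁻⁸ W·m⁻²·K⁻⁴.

q ≈ 11700 W/m²

For two infinite grey parallel plates, q = σ(T₁⁴ − T₂⁴)/(1/ε₁ + 1/ε₂ − 1).
T₁⁴ − T₂⁴ = 1.464×10¹² − 6.235×10⁹ = 1.458×10¹² K⁴.
1/ε₁ + 1/ε₂ − 1 = 6.667 + 1.370 − 1 = 7.037.
q = 5.67×10⁻⁸ × 1.458×10¹² / 7.037.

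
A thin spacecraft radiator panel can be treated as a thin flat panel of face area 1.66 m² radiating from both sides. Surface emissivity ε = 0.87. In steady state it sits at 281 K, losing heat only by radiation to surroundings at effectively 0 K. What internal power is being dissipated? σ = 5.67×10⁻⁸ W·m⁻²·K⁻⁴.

Steady state: P = εσA T⁴.
A = 2·1.66 = 3.320 m²; T⁴ = (281)⁴ = 6.235×10⁹ K⁴.
P = 0.87 × 5.67×10⁻⁸ × 3.320 × 6.235×10⁹.

P ≈ 1020 W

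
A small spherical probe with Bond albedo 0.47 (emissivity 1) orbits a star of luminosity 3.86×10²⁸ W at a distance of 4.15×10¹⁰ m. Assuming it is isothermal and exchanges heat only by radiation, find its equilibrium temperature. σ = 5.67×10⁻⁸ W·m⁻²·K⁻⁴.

First find the stellar flux at distance d: S = L/(4πd²) = 3.86×10²⁸/(4π·(4.15×10¹⁰)²) = 1.784×10⁶ W/m².
For an isothermal sphere, absorbed (1−a)S·πr² = emitted σ·4πr²·T⁴, so T⁴ = (1−a)S/(4σ).
T⁴ = 0.530·1.784×10⁶/(4·5.67×10⁻⁸) = 4.168×10¹² K⁴.

T ≈ 1430 K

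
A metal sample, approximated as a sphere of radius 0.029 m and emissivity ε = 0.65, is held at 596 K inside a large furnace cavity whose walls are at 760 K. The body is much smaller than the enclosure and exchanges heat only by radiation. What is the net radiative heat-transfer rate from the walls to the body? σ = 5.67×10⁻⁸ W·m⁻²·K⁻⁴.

P_net ≈ 80.8 W

For a small grey body in a large enclosure: P_net = εσA(T_body⁴ − T_wall⁴).
A = 4πr² = 0.01057 m²; T_body⁴ − T_wall⁴ = 1.262×10¹¹ − 3.336×10¹¹ = -2.074×10¹¹ K⁴.
|P_net| = 0.65·5.67×10⁻⁸·0.01057·2.074×10¹¹.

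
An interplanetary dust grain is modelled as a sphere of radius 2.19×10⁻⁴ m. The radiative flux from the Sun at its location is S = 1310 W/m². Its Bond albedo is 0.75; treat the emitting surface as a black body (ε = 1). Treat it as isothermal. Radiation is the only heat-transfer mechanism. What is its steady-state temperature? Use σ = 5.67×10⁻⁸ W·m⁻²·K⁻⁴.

At equilibrium, absorbed power = emitted power.
Absorbing cross-section = πr² = 1.507×10⁻⁷ m²; emitting surface = 4πr² = 6.027×10⁻⁷ m² (ratio 4).
(1−a)S·A_cross = εσ·A_surf·T⁴  ⇒  T⁴ = (1−a)S/(4σ).
T⁴ = 0.250·1310/(4·5.67×10⁻⁸) = 1.444×10⁹ K⁴.
T = (1.444×10⁹)^(1/4).

T ≈ 195 K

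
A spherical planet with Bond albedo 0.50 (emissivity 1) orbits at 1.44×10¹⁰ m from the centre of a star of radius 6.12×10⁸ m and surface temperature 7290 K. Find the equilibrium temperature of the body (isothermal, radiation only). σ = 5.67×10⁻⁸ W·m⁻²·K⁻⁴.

The star's surface emits σT_*⁴; at distance d the flux is S = σT_*⁴(R_*/d)².
S = 5.67×10⁻⁸·(7290)⁴·(6.12×10⁸/1.44×10¹⁰)² = 2.892×10⁵ W/m².
For an isothermal sphere T⁴ = (1−a)S/(4σ) = 6.377×10¹¹ K⁴.

T ≈ 894 K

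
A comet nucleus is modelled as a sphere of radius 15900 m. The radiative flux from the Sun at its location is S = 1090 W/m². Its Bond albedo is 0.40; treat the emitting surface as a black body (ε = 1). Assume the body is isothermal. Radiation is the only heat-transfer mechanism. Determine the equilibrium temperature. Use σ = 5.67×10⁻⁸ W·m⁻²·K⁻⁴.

At equilibrium, absorbed power = emitted power.
Absorbing cross-section = πr² = 7.942×10⁸ m²; emitting surface = 4πr² = 3.177×10⁹ m² (ratio 4).
(1−a)S·A_cross = εσ·A_surf·T⁴  ⇒  T⁴ = (1−a)S/(4σ).
T⁴ = 0.600·1090/(4·5.67×10⁻⁸) = 2.884×10⁹ K⁴.
T = (2.884×10⁹)^(1/4).

T ≈ 232 K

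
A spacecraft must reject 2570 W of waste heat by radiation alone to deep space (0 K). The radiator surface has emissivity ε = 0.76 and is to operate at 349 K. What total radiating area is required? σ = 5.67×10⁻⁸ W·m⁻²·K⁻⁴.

P = εσA T⁴ ⇒ A = P/(εσT⁴).
T⁴ = 1.484×10¹⁰ K⁴.
A = 2570/(0.76 × 5.67×10⁻⁸ × 1.484×10¹⁰).

A ≈ 4.02 m²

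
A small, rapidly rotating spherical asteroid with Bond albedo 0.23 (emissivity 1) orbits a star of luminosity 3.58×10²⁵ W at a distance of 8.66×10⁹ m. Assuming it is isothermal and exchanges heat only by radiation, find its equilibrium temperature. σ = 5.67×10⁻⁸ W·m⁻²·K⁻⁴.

T ≈ 599 K

First find the stellar flux at distance d: S = L/(4πd²) = 3.58×10²⁵/(4π·(8.66×10⁹)²) = 37990 W/m².
For an isothermal sphere, absorbed (1−a)S·πr² = emitted σ·4πr²·T⁴, so T⁴ = (1−a)S/(4σ).
T⁴ = 0.770·37990/(4·5.67×10⁻⁸) = 1.290×10¹¹ K⁴.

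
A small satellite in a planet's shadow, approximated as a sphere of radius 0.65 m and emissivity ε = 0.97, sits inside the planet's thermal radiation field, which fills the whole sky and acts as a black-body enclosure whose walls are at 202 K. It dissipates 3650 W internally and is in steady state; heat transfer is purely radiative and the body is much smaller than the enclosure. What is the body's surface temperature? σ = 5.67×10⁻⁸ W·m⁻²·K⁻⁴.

T ≈ 345 K

For a small grey body in a large enclosure, net radiated power = εσA(T⁴ − T_w⁴).
Steady state: P = εσA(T⁴ − T_w⁴) with A = 4πr² = 5.309 m².
T⁴ = P/(εσA) + T_w⁴ = 3650/(0.97·5.67×10⁻⁸·5.309) + (202)⁴
    = 1.250×10¹⁰ + 1.665×10⁹ = 1.416×10¹⁰ K⁴.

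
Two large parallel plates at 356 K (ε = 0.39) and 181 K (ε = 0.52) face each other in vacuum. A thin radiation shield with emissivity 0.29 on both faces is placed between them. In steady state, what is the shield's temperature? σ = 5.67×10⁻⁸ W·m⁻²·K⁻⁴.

In steady state the net flux on the hot side equals that on the cold side.
σ(T₁⁴−T_s⁴)/D₁ = σ(T_s⁴−T₂⁴)/D₂, with D₁ = 1/ε₁+1/ε_s−1 = 5.012, D₂ = 1/ε_s+1/ε₂−1 = 4.371.
Solve for T_s⁴: T_s⁴ = (D₂·T₁⁴ + D₁·T₂⁴)/(D₁+D₂) = 8.056×10⁹ K⁴.

T_s ≈ 300 K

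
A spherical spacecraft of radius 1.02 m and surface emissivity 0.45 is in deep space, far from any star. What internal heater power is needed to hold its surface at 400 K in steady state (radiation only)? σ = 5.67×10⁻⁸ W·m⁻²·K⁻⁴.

P = εσ·4πr²·T⁴.
4πr² = 13.07 m²; T⁴ = 2.560×10¹⁰ K⁴.
P = 0.45·5.67×10⁻⁸·13.07·2.560×10¹⁰.

P ≈ 8540 W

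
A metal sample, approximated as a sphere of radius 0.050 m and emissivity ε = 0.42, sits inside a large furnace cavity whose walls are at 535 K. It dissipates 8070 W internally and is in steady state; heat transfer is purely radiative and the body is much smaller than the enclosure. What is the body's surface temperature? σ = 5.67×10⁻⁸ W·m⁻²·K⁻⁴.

For a small grey body in a large enclosure, net radiated power = εσA(T⁴ − T_w⁴).
Steady state: P = εσA(T⁴ − T_w⁴) with A = 4πr² = 0.03142 m².
T⁴ = P/(εσA) + T_w⁴ = 8070/(0.42·5.67×10⁻⁸·0.03142) + (535)⁴
    = 1.079×10¹³ + 8.192×10¹⁰ = 1.087×10¹³ K⁴.

T ≈ 1820 K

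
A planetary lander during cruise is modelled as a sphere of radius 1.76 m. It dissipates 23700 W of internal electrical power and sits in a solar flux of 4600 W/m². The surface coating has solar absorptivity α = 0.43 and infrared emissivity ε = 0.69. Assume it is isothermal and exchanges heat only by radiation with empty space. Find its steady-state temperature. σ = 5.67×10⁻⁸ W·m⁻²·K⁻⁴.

At steady state, absorbed solar power + internal power = radiated power.
Absorbed: α·S·A_cross = 0.43·4600·9.731 = 19250 W (cross-section πr²).
Total input = 19250 + 23700 = 42950 W.
Radiated: εσ·A_surf·T⁴ with A_surf = 4πr² = 38.93 m².
T⁴ = 42950/(0.69·5.67×10⁻⁸·38.93) = 2.820×10¹⁰ K⁴.

T ≈ 410 K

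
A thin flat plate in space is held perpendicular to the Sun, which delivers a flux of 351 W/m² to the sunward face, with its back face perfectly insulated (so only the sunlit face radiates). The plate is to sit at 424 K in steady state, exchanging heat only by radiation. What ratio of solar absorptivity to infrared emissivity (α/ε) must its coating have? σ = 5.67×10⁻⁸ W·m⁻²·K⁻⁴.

Balance: αS·A = εσ·1A·T⁴ ⇒ α/ε = σT⁴/S.
α/ε = 5.67×10⁻⁸·(424)⁴/351 = 5.67×10⁻⁸·3.232×10¹⁰/351.

α/ε ≈ 5.22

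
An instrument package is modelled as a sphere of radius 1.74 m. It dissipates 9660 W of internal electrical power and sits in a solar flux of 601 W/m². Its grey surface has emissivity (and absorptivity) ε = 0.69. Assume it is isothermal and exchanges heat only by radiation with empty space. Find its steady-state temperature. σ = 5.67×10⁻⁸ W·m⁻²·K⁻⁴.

T ≈ 309 K

At steady state, absorbed solar power + internal power = radiated power.
Absorbed: α·S·A_cross = 0.69·601·9.511 = 3944 W (cross-section πr²).
Total input = 3944 + 9660 = 13600 W.
Radiated: εσ·A_surf·T⁴ with A_surf = 4πr² = 38.05 m².
T⁴ = 13600/(0.69·5.67×10⁻⁸·38.05) = 9.140×10⁹ K⁴.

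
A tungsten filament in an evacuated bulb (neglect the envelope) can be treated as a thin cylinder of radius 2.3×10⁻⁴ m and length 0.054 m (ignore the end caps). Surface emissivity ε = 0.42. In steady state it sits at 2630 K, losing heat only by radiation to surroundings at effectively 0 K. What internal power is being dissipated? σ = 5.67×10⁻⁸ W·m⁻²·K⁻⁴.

Steady state: P = εσA T⁴.
A = 2πrL = 7.804×10⁻⁵ m²; T⁴ = (2630)⁴ = 4.784×10¹³ K⁴.
P = 0.42 × 5.67×10⁻⁸ × 7.804×10⁻⁵ × 4.784×10¹³.

P ≈ 88.9 W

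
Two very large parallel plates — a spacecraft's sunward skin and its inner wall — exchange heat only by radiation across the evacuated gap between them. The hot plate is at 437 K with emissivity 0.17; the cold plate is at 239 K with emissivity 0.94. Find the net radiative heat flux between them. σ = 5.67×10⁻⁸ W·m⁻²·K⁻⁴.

q ≈ 317 W/m²

For two infinite grey parallel plates, q = σ(T₁⁴ − T₂⁴)/(1/ε₁ + 1/ε₂ − 1).
T₁⁴ − T₂⁴ = 3.647×10¹⁰ − 3.263×10⁹ = 3.321×10¹⁰ K⁴.
1/ε₁ + 1/ε₂ − 1 = 5.882 + 1.064 − 1 = 5.946.
q = 5.67×10⁻⁸ × 3.321×10¹⁰ / 5.946.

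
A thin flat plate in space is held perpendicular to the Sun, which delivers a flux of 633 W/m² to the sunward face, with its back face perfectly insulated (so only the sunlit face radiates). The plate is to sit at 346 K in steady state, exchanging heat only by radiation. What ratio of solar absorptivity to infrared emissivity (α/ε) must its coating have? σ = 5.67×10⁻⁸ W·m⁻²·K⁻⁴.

α/ε ≈ 1.28

Balance: αS·A = εσ·1A·T⁴ ⇒ α/ε = σT⁴/S.
α/ε = 5.67×10⁻⁸·(346)⁴/633 = 5.67×10⁻⁸·1.433×10¹⁰/633.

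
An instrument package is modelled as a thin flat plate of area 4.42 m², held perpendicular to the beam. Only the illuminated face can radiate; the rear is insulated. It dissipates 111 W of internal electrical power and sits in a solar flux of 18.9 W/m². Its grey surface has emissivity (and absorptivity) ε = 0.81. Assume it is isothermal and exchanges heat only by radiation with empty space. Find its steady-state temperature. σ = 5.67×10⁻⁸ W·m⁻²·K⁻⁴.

T ≈ 172 K

At steady state, absorbed solar power + internal power = radiated power.
Absorbed: α·S·A_cross = 0.81·18.9·4.420 = 67.67 W (cross-section A).
Total input = 67.67 + 111 = 178.7 W.
Radiated: εσ·A_surf·T⁴ with A_surf = A = 4.420 m².
T⁴ = 178.7/(0.81·5.67×10⁻⁸·4.420) = 8.801×10⁸ K⁴.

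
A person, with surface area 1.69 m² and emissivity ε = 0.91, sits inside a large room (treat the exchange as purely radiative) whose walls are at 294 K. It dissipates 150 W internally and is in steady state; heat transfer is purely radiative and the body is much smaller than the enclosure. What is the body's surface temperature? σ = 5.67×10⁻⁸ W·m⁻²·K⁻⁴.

T ≈ 310 K

For a small grey body in a large enclosure, net radiated power = εσA(T⁴ − T_w⁴).
Steady state: P = εσA(T⁴ − T_w⁴) with A = 1.69 m².
T⁴ = P/(εσA) + T_w⁴ = 150/(0.91·5.67×10⁻⁸·1.690) + (294)⁴
    = 1.720×10⁹ + 7.471×10⁹ = 9.191×10⁹ K⁴.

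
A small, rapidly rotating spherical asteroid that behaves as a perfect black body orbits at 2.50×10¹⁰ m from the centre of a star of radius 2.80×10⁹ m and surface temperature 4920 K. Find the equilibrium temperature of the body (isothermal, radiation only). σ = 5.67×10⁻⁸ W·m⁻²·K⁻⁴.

The star's surface emits σT_*⁴; at distance d the flux is S = σT_*⁴(R_*/d)².
S = 5.67×10⁻⁸·(4920)⁴·(2.80×10⁹/2.50×10¹⁰)² = 4.168×10⁵ W/m².
For an isothermal sphere T⁴ = (1−a)S/(4σ) = 1.838×10¹² K⁴.

T ≈ 1160 K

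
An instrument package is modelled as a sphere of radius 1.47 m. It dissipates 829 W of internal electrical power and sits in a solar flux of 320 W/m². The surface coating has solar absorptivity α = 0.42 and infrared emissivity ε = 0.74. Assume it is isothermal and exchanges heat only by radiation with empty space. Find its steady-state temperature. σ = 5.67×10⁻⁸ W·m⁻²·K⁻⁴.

At steady state, absorbed solar power + internal power = radiated power.
Absorbed: α·S·A_cross = 0.42·320·6.789 = 912.4 W (cross-section πr²).
Total input = 912.4 + 829 = 1741 W.
Radiated: εσ·A_surf·T⁴ with A_surf = 4πr² = 27.15 m².
T⁴ = 1741/(0.74·5.67×10⁻⁸·27.15) = 1.528×10⁹ K⁴.

T ≈ 198 K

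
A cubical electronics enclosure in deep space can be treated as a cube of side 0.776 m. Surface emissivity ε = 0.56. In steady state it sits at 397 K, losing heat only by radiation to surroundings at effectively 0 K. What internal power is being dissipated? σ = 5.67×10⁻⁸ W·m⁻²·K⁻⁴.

Steady state: P = εσA T⁴.
A = 6L² = 3.613 m²; T⁴ = (397)⁴ = 2.484×10¹⁰ K⁴.
P = 0.56 × 5.67×10⁻⁸ × 3.613 × 2.484×10¹⁰.

P ≈ 2850 W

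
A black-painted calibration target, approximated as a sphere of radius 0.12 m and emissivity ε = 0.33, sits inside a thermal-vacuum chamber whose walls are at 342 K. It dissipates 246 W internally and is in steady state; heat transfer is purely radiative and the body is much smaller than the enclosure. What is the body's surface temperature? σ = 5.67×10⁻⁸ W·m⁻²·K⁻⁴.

For a small grey body in a large enclosure, net radiated power = εσA(T⁴ − T_w⁴).
Steady state: P = εσA(T⁴ − T_w⁴) with A = 4πr² = 0.1810 m².
T⁴ = P/(εσA) + T_w⁴ = 246/(0.33·5.67×10⁻⁸·0.1810) + (342)⁴
    = 7.266×10¹⁰ + 1.368×10¹⁰ = 8.634×10¹⁰ K⁴.

T ≈ 542 K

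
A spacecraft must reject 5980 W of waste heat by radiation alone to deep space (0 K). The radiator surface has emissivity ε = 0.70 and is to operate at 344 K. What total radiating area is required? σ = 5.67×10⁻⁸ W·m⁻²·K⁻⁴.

P = εσA T⁴ ⇒ A = P/(εσT⁴).
T⁴ = 1.400×10¹⁰ K⁴.
A = 5980/(0.70 × 5.67×10⁻⁸ × 1.400×10¹⁰).

A ≈ 10.8 m²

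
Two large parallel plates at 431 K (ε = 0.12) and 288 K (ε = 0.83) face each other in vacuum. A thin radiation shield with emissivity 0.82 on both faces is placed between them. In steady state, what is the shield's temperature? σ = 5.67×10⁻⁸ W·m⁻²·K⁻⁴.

In steady state the net flux on the hot side equals that on the cold side.
σ(T₁⁴−T_s⁴)/D₁ = σ(T_s⁴−T₂⁴)/D₂, with D₁ = 1/ε₁+1/ε_s−1 = 8.553, D₂ = 1/ε_s+1/ε₂−1 = 1.424.
Solve for T_s⁴: T_s⁴ = (D₂·T₁⁴ + D₁·T₂⁴)/(D₁+D₂) = 1.082×10¹⁰ K⁴.

T_s ≈ 323 K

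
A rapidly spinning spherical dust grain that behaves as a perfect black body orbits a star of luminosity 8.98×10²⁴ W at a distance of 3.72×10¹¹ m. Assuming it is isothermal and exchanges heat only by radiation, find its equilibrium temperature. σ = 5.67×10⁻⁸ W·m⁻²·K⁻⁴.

First find the stellar flux at distance d: S = L/(4πd²) = 8.98×10²⁴/(4π·(3.72×10¹¹)²) = 5.164 W/m².
For an isothermal sphere, absorbed (1−a)S·πr² = emitted σ·4πr²·T⁴, so T⁴ = (1−a)S/(4σ).
T⁴ = 1.00·5.164/(4·5.67×10⁻⁸) = 2.277×10⁷ K⁴.

T ≈ 69.1 K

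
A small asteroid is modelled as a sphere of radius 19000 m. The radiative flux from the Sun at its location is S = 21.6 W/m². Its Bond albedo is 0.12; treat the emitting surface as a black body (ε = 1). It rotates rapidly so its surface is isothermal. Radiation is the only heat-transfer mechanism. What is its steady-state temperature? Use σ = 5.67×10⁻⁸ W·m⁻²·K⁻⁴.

T ≈ 95.7 K

At equilibrium, absorbed power = emitted power.
Absorbing cross-section = πr² = 1.134×10⁹ m²; emitting surface = 4πr² = 4.536×10⁹ m² (ratio 4).
(1−a)S·A_cross = εσ·A_surf·T⁴  ⇒  T⁴ = (1−a)S/(4σ).
T⁴ = 0.880·21.6/(4·5.67×10⁻⁸) = 8.381×10⁷ K⁴.
T = (8.381×10⁷)^(1/4).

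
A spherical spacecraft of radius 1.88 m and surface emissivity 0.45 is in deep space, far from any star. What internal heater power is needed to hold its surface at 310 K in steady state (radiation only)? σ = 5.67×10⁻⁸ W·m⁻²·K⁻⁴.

P = εσ·4πr²·T⁴.
4πr² = 44.41 m²; T⁴ = 9.235×10⁹ K⁴.
P = 0.45·5.67×10⁻⁸·44.41·9.235×10⁹.

P ≈ 10500 W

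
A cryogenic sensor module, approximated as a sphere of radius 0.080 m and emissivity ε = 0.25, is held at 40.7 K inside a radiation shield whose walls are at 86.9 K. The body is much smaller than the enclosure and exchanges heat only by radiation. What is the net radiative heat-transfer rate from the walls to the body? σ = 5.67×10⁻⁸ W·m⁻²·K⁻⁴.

P_net ≈ 0.0619 W

For a small grey body in a large enclosure: P_net = εσA(T_body⁴ − T_wall⁴).
A = 4πr² = 0.08042 m²; T_body⁴ − T_wall⁴ = 2.744×10⁶ − 5.703×10⁷ = -5.428×10⁷ K⁴.
|P_net| = 0.25·5.67×10⁻⁸·0.08042·5.428×10⁷.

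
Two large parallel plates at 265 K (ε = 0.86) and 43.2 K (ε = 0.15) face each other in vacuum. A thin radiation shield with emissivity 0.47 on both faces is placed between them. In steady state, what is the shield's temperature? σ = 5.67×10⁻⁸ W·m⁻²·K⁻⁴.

T_s ≈ 248 K

In steady state the net flux on the hot side equals that on the cold side.
σ(T₁⁴−T_s⁴)/D₁ = σ(T_s⁴−T₂⁴)/D₂, with D₁ = 1/ε₁+1/ε_s−1 = 2.290, D₂ = 1/ε_s+1/ε₂−1 = 7.794.
Solve for T_s⁴: T_s⁴ = (D₂·T₁⁴ + D₁·T₂⁴)/(D₁+D₂) = 3.812×10⁹ K⁴.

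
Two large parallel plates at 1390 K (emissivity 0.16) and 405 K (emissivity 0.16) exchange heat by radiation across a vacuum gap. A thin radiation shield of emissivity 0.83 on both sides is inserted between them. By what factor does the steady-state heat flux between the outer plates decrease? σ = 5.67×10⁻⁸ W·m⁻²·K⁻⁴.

factor ≈ 1.12

Without shield: q₀ = σΔ(T⁴)/(1/ε₁+1/ε₂−1) with denominator 11.50.
With shield the two gaps are in series; the resistances add: (1/ε₁+1/ε_s−1)+(1/ε_s+1/ε₂−1) = 6.455+6.455 = 12.91.
Heat-flux ratio q₀/q = 12.91/11.50.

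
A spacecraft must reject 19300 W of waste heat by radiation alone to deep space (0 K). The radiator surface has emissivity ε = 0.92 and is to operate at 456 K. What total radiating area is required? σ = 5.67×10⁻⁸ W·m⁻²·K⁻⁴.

A ≈ 8.56 m²

P = εσA T⁴ ⇒ A = P/(εσT⁴).
T⁴ = 4.324×10¹⁰ K⁴.
A = 19300/(0.92 × 5.67×10⁻⁸ × 4.324×10¹⁰).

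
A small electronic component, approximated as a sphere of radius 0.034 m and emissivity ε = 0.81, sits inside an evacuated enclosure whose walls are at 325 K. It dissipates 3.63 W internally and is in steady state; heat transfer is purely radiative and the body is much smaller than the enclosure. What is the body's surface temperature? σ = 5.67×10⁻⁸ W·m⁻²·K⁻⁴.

T ≈ 359 K

For a small grey body in a large enclosure, net radiated power = εσA(T⁴ − T_w⁴).
Steady state: P = εσA(T⁴ − T_w⁴) with A = 4πr² = 0.01453 m².
T⁴ = P/(εσA) + T_w⁴ = 3.63/(0.81·5.67×10⁻⁸·0.01453) + (325)⁴
    = 5.441×10⁹ + 1.116×10¹⁰ = 1.660×10¹⁰ K⁴.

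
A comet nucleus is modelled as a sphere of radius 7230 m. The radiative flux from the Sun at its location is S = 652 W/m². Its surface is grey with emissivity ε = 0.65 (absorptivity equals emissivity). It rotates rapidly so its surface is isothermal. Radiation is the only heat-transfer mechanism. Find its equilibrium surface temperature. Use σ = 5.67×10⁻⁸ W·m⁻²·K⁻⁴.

T ≈ 232 K

At equilibrium, absorbed power = emitted power.
Absorbing cross-section = πr² = 1.642×10⁸ m²; emitting surface = 4πr² = 6.569×10⁸ m² (ratio 4).
εS·A_cross = εσ·A_surf·T⁴  ⇒  T⁴ = S/(4σ)   (ε cancels).
T⁴ = 652/(4·5.67×10⁻⁸) = 2.875×10⁹ K⁴.
T = (2.875×10⁹)^(1/4).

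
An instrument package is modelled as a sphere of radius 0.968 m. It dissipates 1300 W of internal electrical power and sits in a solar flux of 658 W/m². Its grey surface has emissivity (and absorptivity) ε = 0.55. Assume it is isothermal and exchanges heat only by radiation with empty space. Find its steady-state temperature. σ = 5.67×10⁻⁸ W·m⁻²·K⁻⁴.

T ≈ 283 K

At steady state, absorbed solar power + internal power = radiated power.
Absorbed: α·S·A_cross = 0.55·658·2.944 = 1065 W (cross-section πr²).
Total input = 1065 + 1300 = 2365 W.
Radiated: εσ·A_surf·T⁴ with A_surf = 4πr² = 11.77 m².
T⁴ = 2365/(0.55·5.67×10⁻⁸·11.77) = 6.442×10⁹ K⁴.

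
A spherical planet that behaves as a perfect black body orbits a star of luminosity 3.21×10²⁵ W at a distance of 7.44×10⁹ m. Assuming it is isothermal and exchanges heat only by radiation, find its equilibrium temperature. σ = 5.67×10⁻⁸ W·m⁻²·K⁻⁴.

T ≈ 672 K

First find the stellar flux at distance d: S = L/(4πd²) = 3.21×10²⁵/(4π·(7.44×10⁹)²) = 46150 W/m².
For an isothermal sphere, absorbed (1−a)S·πr² = emitted σ·4πr²·T⁴, so T⁴ = (1−a)S/(4σ).
T⁴ = 1.00·46150/(4·5.67×10⁻⁸) = 2.035×10¹¹ K⁴.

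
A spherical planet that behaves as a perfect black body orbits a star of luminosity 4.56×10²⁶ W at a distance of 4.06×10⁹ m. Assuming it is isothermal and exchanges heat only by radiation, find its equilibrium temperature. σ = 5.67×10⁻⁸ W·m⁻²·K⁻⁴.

First find the stellar flux at distance d: S = L/(4πd²) = 4.56×10²⁶/(4π·(4.06×10⁹)²) = 2.201×10⁶ W/m².
For an isothermal sphere, absorbed (1−a)S·πr² = emitted σ·4πr²·T⁴, so T⁴ = (1−a)S/(4σ).
T⁴ = 1.00·2.201×10⁶/(4·5.67×10⁻⁸) = 9.706×10¹² K⁴.

T ≈ 1770 K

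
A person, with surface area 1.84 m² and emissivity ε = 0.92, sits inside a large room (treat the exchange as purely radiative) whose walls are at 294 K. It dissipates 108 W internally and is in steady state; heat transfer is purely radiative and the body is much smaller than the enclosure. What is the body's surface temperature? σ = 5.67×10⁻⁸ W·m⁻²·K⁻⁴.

For a small grey body in a large enclosure, net radiated power = εσA(T⁴ − T_w⁴).
Steady state: P = εσA(T⁴ − T_w⁴) with A = 1.84 m².
T⁴ = P/(εσA) + T_w⁴ = 108/(0.92·5.67×10⁻⁸·1.840) + (294)⁴
    = 1.125×10⁹ + 7.471×10⁹ = 8.596×10⁹ K⁴.

T ≈ 304 K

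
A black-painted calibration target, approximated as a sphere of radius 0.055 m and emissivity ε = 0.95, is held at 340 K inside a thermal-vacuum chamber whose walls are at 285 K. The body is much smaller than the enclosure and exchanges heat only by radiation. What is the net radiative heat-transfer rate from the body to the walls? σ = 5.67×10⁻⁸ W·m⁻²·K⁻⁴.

P_net ≈ 13.9 W

For a small grey body in a large enclosure: P_net = εσA(T_body⁴ − T_wall⁴).
A = 4πr² = 0.03801 m²; T_body⁴ − T_wall⁴ = 1.336×10¹⁰ − 6.598×10⁹ = 6.766×10⁹ K⁴.
|P_net| = 0.95·5.67×10⁻⁸·0.03801·6.766×10⁹.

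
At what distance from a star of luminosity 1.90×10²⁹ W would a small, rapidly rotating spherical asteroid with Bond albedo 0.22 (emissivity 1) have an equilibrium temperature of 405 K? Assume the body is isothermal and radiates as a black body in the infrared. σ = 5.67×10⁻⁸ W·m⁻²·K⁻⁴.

For an isothermal black-emitting sphere, (1−a)S·πr² = σ·4πr²·T⁴ ⇒ S = 4σT⁴/(1−a).
S = 4·5.67×10⁻⁸·(405)⁴/0.780 = 7823 W/m².
Flux falls as S = L/(4πd²), so d = √(L/(4πS)) = √(1.90×10²⁹/(4π·7823)).

d ≈ 1.39×10¹² m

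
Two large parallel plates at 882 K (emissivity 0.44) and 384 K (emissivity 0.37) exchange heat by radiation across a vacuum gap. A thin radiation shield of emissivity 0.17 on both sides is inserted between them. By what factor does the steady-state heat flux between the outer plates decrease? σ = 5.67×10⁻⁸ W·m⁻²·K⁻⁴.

Without shield: q₀ = σΔ(T⁴)/(1/ε₁+1/ε₂−1) with denominator 3.975.
With shield the two gaps are in series; the resistances add: (1/ε₁+1/ε_s−1)+(1/ε_s+1/ε₂−1) = 7.155+7.585 = 14.74.
Heat-flux ratio q₀/q = 14.74/3.975.

factor ≈ 3.71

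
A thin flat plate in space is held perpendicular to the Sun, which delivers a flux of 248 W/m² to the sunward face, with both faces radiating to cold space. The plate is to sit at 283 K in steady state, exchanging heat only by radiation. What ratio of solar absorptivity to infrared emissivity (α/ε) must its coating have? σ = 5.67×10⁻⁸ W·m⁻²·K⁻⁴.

Balance: αS·A = εσ·2A·T⁴ ⇒ α/ε = 2σT⁴/S.
α/ε = 2·5.67×10⁻⁸·(283)⁴/248 = 2·5.67×10⁻⁸·6.414×10⁹/248.

α/ε ≈ 2.93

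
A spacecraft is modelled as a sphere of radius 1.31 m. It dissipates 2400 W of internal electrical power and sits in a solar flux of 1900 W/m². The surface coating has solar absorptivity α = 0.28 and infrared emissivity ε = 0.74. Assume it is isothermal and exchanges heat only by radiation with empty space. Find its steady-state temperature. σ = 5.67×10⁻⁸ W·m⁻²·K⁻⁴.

T ≈ 276 K

At steady state, absorbed solar power + internal power = radiated power.
Absorbed: α·S·A_cross = 0.28·1900·5.391 = 2868 W (cross-section πr²).
Total input = 2868 + 2400 = 5268 W.
Radiated: εσ·A_surf·T⁴ with A_surf = 4πr² = 21.57 m².
T⁴ = 5268/(0.74·5.67×10⁻⁸·21.57) = 5.822×10⁹ K⁴.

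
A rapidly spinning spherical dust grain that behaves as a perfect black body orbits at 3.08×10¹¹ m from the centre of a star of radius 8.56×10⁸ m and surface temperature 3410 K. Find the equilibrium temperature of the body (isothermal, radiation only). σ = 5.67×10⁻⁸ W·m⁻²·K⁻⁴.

The star's surface emits σT_*⁴; at distance d the flux is S = σT_*⁴(R_*/d)².
S = 5.67×10⁻⁸·(3410)⁴·(8.56×10⁸/3.08×10¹¹)² = 59.22 W/m².
For an isothermal sphere T⁴ = (1−a)S/(4σ) = 2.611×10⁸ K⁴.

T ≈ 127 K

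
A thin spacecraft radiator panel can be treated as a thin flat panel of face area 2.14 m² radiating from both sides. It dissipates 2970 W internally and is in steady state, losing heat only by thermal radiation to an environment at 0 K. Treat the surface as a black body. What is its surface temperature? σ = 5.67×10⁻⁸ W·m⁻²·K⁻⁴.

Steady state: internal power = radiated power, P = εσA T⁴.
Radiating area A = 2·2.14 = 4.280 m².
T⁴ = P/(εσA) = 2970/(1.0·5.67×10⁻⁸·4.280) = 1.224×10¹⁰ K⁴.
T = (1.224×10¹⁰)^(1/4).

T ≈ 333 K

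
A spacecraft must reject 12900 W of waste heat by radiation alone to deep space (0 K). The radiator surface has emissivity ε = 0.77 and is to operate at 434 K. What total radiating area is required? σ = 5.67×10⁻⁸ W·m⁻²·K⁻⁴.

A ≈ 8.33 m²

P = εσA T⁴ ⇒ A = P/(εσT⁴).
T⁴ = 3.548×10¹⁰ K⁴.
A = 12900/(0.77 × 5.67×10⁻⁸ × 3.548×10¹⁰).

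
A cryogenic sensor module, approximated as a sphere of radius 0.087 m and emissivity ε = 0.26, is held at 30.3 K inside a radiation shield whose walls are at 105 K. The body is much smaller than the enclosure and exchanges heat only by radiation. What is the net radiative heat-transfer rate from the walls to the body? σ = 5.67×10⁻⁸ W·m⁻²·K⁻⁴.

For a small grey body in a large enclosure: P_net = εσA(T_body⁴ − T_wall⁴).
A = 4πr² = 0.09511 m²; T_body⁴ − T_wall⁴ = 8.429×10⁵ − 1.216×10⁸ = -1.207×10⁸ K⁴.
|P_net| = 0.26·5.67×10⁻⁸·0.09511·1.207×10⁸.

P_net ≈ 0.169 W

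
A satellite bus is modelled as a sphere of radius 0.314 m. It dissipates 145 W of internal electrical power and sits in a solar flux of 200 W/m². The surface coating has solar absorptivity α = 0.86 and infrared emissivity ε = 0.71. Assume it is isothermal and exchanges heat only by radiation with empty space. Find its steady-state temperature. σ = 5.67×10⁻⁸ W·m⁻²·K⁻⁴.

T ≈ 251 K

At steady state, absorbed solar power + internal power = radiated power.
Absorbed: α·S·A_cross = 0.86·200·0.3097 = 53.28 W (cross-section πr²).
Total input = 53.28 + 145 = 198.3 W.
Radiated: εσ·A_surf·T⁴ with A_surf = 4πr² = 1.239 m².
T⁴ = 198.3/(0.71·5.67×10⁻⁸·1.239) = 3.975×10⁹ K⁴.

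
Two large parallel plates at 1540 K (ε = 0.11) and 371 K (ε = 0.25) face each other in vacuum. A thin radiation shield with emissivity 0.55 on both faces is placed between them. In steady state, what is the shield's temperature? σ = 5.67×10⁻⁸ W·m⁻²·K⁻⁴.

T_s ≈ 1170 K

In steady state the net flux on the hot side equals that on the cold side.
σ(T₁⁴−T_s⁴)/D₁ = σ(T_s⁴−T₂⁴)/D₂, with D₁ = 1/ε₁+1/ε_s−1 = 9.909, D₂ = 1/ε_s+1/ε₂−1 = 4.818.
Solve for T_s⁴: T_s⁴ = (D₂·T₁⁴ + D₁·T₂⁴)/(D₁+D₂) = 1.853×10¹² K⁴.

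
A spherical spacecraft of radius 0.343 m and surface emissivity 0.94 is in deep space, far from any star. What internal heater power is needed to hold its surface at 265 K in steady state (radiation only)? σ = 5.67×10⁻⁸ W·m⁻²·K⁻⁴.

P ≈ 389 W

P = εσ·4πr²·T⁴.
4πr² = 1.478 m²; T⁴ = 4.932×10⁹ K⁴.
P = 0.94·5.67×10⁻⁸·1.478·4.932×10⁹.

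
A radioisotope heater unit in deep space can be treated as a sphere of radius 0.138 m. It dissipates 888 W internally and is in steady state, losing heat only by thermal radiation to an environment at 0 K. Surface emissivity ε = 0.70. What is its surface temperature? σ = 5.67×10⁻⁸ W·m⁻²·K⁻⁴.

T ≈ 553 K

Steady state: internal power = radiated power, P = εσA T⁴.
Radiating area A = 4πr² = 0.2393 m².
T⁴ = P/(εσA) = 888/(0.70·5.67×10⁻⁸·0.2393) = 9.349×10¹⁰ K⁴.
T = (9.349×10¹⁰)^(1/4).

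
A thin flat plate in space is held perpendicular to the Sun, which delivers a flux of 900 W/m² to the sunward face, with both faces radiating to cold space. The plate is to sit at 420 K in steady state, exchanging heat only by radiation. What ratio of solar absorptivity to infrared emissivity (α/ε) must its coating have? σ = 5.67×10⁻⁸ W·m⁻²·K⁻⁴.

Balance: αS·A = εσ·2A·T⁴ ⇒ α/ε = 2σT⁴/S.
α/ε = 2·5.67×10⁻⁸·(420)⁴/900 = 2·5.67×10⁻⁸·3.112×10¹⁰/900.

α/ε ≈ 3.92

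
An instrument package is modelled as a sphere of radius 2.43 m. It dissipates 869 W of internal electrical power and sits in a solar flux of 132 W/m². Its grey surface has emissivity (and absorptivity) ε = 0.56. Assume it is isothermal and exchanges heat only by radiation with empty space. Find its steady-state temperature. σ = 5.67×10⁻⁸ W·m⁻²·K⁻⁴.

T ≈ 176 K

At steady state, absorbed solar power + internal power = radiated power.
Absorbed: α·S·A_cross = 0.56·132·18.55 = 1371 W (cross-section πr²).
Total input = 1371 + 869 = 2240 W.
Radiated: εσ·A_surf·T⁴ with A_surf = 4πr² = 74.20 m².
T⁴ = 2240/(0.56·5.67×10⁻⁸·74.20) = 9.508×10⁸ K⁴.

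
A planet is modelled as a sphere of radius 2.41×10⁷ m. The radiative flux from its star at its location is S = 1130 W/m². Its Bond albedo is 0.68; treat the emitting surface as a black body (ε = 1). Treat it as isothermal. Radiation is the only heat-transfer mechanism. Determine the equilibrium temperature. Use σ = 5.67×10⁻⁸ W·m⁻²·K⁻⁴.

T ≈ 200 K

At equilibrium, absorbed power = emitted power.
Absorbing cross-section = πr² = 1.825×10¹⁵ m²; emitting surface = 4πr² = 7.299×10¹⁵ m² (ratio 4).
(1−a)S·A_cross = εσ·A_surf·T⁴  ⇒  T⁴ = (1−a)S/(4σ).
T⁴ = 0.320·1130/(4·5.67×10⁻⁸) = 1.594×10⁹ K⁴.
T = (1.594×10⁹)^(1/4).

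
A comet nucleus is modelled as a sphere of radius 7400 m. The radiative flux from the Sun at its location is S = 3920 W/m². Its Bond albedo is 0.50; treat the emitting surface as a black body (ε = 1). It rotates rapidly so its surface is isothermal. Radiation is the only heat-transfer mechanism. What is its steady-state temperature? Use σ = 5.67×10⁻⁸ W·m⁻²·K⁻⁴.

At equilibrium, absorbed power = emitted power.
Absorbing cross-section = πr² = 1.720×10⁸ m²; emitting surface = 4πr² = 6.881×10⁸ m² (ratio 4).
(1−a)S·A_cross = εσ·A_surf·T⁴  ⇒  T⁴ = (1−a)S/(4σ).
T⁴ = 0.500·3920/(4·5.67×10⁻⁸) = 8.642×10⁹ K⁴.
T = (8.642×10⁹)^(1/4).

T ≈ 305 K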